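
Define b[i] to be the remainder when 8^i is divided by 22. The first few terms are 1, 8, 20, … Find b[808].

16

Listing terms: b[0] = 1; b[1] = 8; b[2] = 20; b[3] = 6; b[4] = 4; b[5] = 10; b[6] = 14; b[7] = 2; b[8] = 16; b[9] = 18; b[10] = 12; b[11] = 8.
Since b[11] = b[1] = 8, the sequence is eventually periodic: after a pre-period of length 1 it cycles with period 10.
For i ≥ 1, b[i] depends only on (i - 1) mod 10. (808 - 1) mod 10 = 7, so b[808] = b[8] = 16.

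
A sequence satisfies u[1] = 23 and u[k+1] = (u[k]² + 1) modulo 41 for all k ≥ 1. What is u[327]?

21

Computing terms: u[1] = 23,  u[2] = 38,  u[3] = 10,  u[4] = 19,  u[5] = 34,  u[6] = 9,  u[7] = 0,  u[8] = 1,  u[9] = 2,  u[10] = 5,  u[11] = 26,  u[12] = 21,  u[13] = 32,  u[14] = 0.
Since u[14] = u[7] = 0, the sequence is eventually periodic: after a pre-period of length 6 it cycles with period 7.
For k ≥ 7, u[k] depends only on (k - 7) mod 7. (327 - 7) mod 7 = 5, so u[327] = u[12] = 21.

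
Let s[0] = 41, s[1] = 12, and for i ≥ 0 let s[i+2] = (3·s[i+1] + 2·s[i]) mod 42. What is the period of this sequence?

48

s[0] = 41; s[1] = 12; s[2] = 34; s[3] = 0; s[4] = 26; s[5] = 36; s[6] = 34; s[7] = 6; s[8] = 2; s[9] = 18; s[10] = 16; s[11] = 0; s[12] = 32; s[13] = 12; s[14] = 16; s[15] = 30; s[16] = 38; s[17] = 6; s[18] = 10; s[19] = 0; s[20] = 20; s[21] = 18; s[22] = 10; s[23] = 24; s[24] = 8; s[25] = 30; s[26] = 22; s[27] = 0; s[28] = 2; s[29] = 6; s[30] = 22; s[31] = 36; s[32] = 26; s[33] = 24; s[34] = 40; s[35] = 0; s[36] = 38; s[37] = 30; s[38] = 40; s[39] = 12; s[40] = 32; s[41] = 36; s[42] = 4; s[43] = 0; s[44] = 8; s[45] = 24; s[46] = 4; s[47] = 18; s[48] = 20; s[49] = 12; s[50] = 34.
Since (s[49], s[50]) = (s[1], s[2]) = (12, 34) (two consecutive terms determine the rest), the sequence is eventually periodic: after a pre-period of length 1 it cycles with period 48.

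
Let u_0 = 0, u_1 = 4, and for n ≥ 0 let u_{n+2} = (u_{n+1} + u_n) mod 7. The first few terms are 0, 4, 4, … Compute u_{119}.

3

Listing terms: u_0 = 0,  u_1 = 4,  u_2 = 4,  u_3 = 1,  u_4 = 5,  u_5 = 6,  u_6 = 4,  u_7 = 3,  u_8 = 0,  u_9 = 3,  u_{10} = 3,  u_{11} = 6,  u_{12} = 2,  u_{13} = 1,  u_{14} = 3,  u_{15} = 4,  u_{16} = 0,  u_{17} = 4.
The sequence repeats with period 16.
So u_{119} = u_{0 + ((119-0) mod 16)} = u_7 = 3.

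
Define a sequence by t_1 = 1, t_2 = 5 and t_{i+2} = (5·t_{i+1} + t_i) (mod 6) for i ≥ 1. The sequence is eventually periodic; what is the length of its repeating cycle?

Listing terms: t_1 = 1, t_2 = 5, t_3 = 2, t_4 = 3, t_5 = 5, t_6 = 4, t_7 = 1, t_8 = 3, t_9 = 4, t_{10} = 5, t_{11} = 5, t_{12} = 0, t_{13} = 5, t_{14} = 1, t_{15} = 4, t_{16} = 3, t_{17} = 1, t_{18} = 2, t_{19} = 5, t_{20} = 3, t_{21} = 2, t_{22} = 1, t_{23} = 1, t_{24} = 0, t_{25} = 1, t_{26} = 5.
The sequence repeats with period 24.

24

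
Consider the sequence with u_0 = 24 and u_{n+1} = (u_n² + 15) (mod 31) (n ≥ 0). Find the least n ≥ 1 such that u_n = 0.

We have u_0 = 24; u_1 = 2; u_2 = 19; u_3 = 4; u_4 = 0; u_5 = 15; u_6 = 23; u_7 = 17; u_8 = 25; u_9 = 20; u_{10} = 12; u_{11} = 4.
Since u_{11} = u_3 = 4, the sequence is eventually periodic: after a pre-period of length 3 it cycles with period 8.
The value 0 first appears (with n ≥ 1) at u_4.

4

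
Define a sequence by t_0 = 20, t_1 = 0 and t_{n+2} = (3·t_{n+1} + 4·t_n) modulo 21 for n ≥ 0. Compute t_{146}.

Computing terms: t_0 = 20; t_1 = 0; t_2 = 17; t_3 = 9; t_4 = 11; t_5 = 6; t_6 = 20; t_7 = 0.
The sequence repeats with period 6.
(146 - 0) mod 6 = 2, so t_{146} = t_2 = 17.

17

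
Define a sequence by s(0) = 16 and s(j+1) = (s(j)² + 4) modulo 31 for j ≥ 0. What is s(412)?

We have s(0) = 16; s(1) = 12; s(2) = 24; s(3) = 22; s(4) = 23; s(5) = 6; s(6) = 9; s(7) = 23.
Since s(7) = s(4) = 23, the sequence is eventually periodic: after a pre-period of length 4 it cycles with period 3.
For j ≥ 4, s(j) depends only on (j - 4) mod 3. (412 - 4) mod 3 = 0, so s(412) = s(4) = 23.

23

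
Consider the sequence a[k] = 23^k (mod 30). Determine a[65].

23

Listing terms: a[0] = 1, a[1] = 23, a[2] = 19, a[3] = 17, a[4] = 1.
Since a[4] = a[0] = 1, the sequence is periodic with period 4.
(65 - 0) mod 4 = 1, so a[65] = a[1] = 23.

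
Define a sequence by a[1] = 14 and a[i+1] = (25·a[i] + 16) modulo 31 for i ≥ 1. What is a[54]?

Computing terms: a[1] = 14,  a[2] = 25,  a[3] = 21,  a[4] = 14.
The sequence repeats with period 3.
So a[54] = a[1 + ((54-1) mod 3)] = a[3] = 21.

21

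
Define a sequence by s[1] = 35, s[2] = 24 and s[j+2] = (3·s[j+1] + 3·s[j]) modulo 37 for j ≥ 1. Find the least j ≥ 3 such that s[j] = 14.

Listing terms: s[1] = 35, s[2] = 24, s[3] = 29, s[4] = 11, s[5] = 9, s[6] = 23, s[7] = 22, s[8] = 24, s[9] = 27, s[10] = 5, s[11] = 22, s[12] = 7, s[13] = 13, s[14] = 23, s[15] = 34, s[16] = 23, s[17] = 23, s[18] = 27, s[19] = 2, s[20] = 13, s[21] = 8, s[22] = 26, s[23] = 28, s[24] = 14, s[25] = 15, s[26] = 13, s[27] = 10, s[28] = 32, s[29] = 15, s[30] = 30, s[31] = 24, s[32] = 14, s[33] = 3, s[34] = 14, s[35] = 14, s[36] = 10, s[37] = 35, s[38] = 24.
Since (s[37], s[38]) = (s[1], s[2]) = (35, 24) (two consecutive terms determine the rest), the sequence is periodic with period 36.
The value 14 first appears (with j ≥ 3) at s[24].

24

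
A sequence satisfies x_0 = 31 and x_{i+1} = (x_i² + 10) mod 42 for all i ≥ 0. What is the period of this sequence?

Listing terms: x_0 = 31,  x_1 = 5,  x_2 = 35,  x_3 = 17,  x_4 = 5.
Since x_4 = x_1 = 5, the sequence is eventually periodic: after a pre-period of length 1 it cycles with period 3.

3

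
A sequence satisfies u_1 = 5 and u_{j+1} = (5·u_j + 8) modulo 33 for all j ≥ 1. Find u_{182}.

0

We have u_1 = 5, u_2 = 0, u_3 = 8, u_4 = 15, u_5 = 17, u_6 = 27, u_7 = 11, u_8 = 30, u_9 = 26, u_{10} = 6, u_{11} = 5.
Since u_{11} = u_1 = 5, the sequence is periodic with period 10.
(182 - 1) mod 10 = 1, so u_{182} = u_2 = 0.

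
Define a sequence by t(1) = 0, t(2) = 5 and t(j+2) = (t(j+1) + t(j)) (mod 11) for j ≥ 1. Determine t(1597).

7

Computing terms: t(1) = 0; t(2) = 5; t(3) = 5; t(4) = 10; t(5) = 4; t(6) = 3; t(7) = 7; t(8) = 10; t(9) = 6; t(10) = 5; t(11) = 0; t(12) = 5.
Since (t(11), t(12)) = (t(1), t(2)) = (0, 5) (two consecutive terms determine the rest), the sequence is periodic with period 10.
(1597 - 1) mod 10 = 6, so t(1597) = t(7) = 7.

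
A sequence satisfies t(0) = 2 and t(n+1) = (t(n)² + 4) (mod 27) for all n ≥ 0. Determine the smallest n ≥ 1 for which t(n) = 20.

6

Listing terms: t(0) = 2; t(1) = 8; t(2) = 14; t(3) = 11; t(4) = 17; t(5) = 23; t(6) = 20; t(7) = 26; t(8) = 5; t(9) = 2.
The sequence repeats with period 9.
The value 20 first appears (with n ≥ 1) at t(6).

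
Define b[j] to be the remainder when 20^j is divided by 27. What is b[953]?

We have b[1] = 20, b[2] = 22, b[3] = 8, b[4] = 25, b[5] = 14, b[6] = 10, b[7] = 11, b[8] = 4, b[9] = 26, b[10] = 7, b[11] = 5, b[12] = 19, b[13] = 2, b[14] = 13, b[15] = 17, b[16] = 16, b[17] = 23, b[18] = 1, b[19] = 20.
Since b[19] = b[1] = 20, the sequence is periodic with period 18.
So b[953] = b[1 + ((953-1) mod 18)] = b[17] = 23.

23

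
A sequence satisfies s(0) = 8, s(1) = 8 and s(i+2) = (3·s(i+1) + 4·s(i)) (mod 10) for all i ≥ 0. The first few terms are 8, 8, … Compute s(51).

Computing terms: s(0) = 8,  s(1) = 8,  s(2) = 6,  s(3) = 0,  s(4) = 4,  s(5) = 2,  s(6) = 2,  s(7) = 4,  s(8) = 0,  s(9) = 6,  s(10) = 8,  s(11) = 8.
Since (s(10), s(11)) = (s(0), s(1)) = (8, 8) (two consecutive terms determine the rest), the sequence is periodic with period 10.
(51 - 0) mod 10 = 1, so s(51) = s(1) = 8.

8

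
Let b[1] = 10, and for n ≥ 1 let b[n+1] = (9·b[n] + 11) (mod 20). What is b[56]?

Listing terms: b[1] = 10, b[2] = 1, b[3] = 0, b[4] = 11, b[5] = 10.
The sequence repeats with period 4.
(56 - 1) mod 4 = 3, so b[56] = b[4] = 11.

11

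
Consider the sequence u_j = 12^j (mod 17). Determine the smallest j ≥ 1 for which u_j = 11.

3

Listing terms: u_0 = 1; u_1 = 12; u_2 = 8; u_3 = 11; u_4 = 13; u_5 = 3; u_6 = 2; u_7 = 7; u_8 = 16; u_9 = 5; u_{10} = 9; u_{11} = 6; u_{12} = 4; u_{13} = 14; u_{14} = 15; u_{15} = 10; u_{16} = 1.
Since u_{16} = u_0 = 1, the sequence is periodic with period 16.
The value 11 first appears (with j ≥ 1) at u_3.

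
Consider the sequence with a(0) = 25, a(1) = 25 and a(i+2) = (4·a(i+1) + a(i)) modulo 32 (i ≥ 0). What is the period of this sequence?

Computing terms: a(0) = 25; a(1) = 25; a(2) = 29; a(3) = 13; a(4) = 17; a(5) = 17; a(6) = 21; a(7) = 5; a(8) = 9; a(9) = 9; a(10) = 13; a(11) = 29; a(12) = 1; a(13) = 1; a(14) = 5; a(15) = 21; a(16) = 25; a(17) = 25.
Since (a(16), a(17)) = (a(0), a(1)) = (25, 25) (two consecutive terms determine the rest), the sequence is periodic with period 16.

16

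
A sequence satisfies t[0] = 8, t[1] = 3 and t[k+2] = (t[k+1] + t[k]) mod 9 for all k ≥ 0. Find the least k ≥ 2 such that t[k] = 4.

7

t[0] = 8; t[1] = 3; t[2] = 2; t[3] = 5; t[4] = 7; t[5] = 3; t[6] = 1; t[7] = 4; t[8] = 5; t[9] = 0; t[10] = 5; t[11] = 5; t[12] = 1; t[13] = 6; t[14] = 7; t[15] = 4; t[16] = 2; t[17] = 6; t[18] = 8; t[19] = 5; t[20] = 4; t[21] = 0; t[22] = 4; t[23] = 4; t[24] = 8; t[25] = 3.
The sequence repeats with period 24.
The value 4 first appears (with k ≥ 2) at t[7].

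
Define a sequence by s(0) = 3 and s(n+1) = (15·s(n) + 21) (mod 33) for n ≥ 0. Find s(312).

s(0) = 3,  s(1) = 0,  s(2) = 21,  s(3) = 6,  s(4) = 12,  s(5) = 3.
The sequence repeats with period 5.
So s(312) = s(0 + ((312-0) mod 5)) = s(2) = 21.

21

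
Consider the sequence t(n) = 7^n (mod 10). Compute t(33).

Computing terms: t(0) = 1, t(1) = 7, t(2) = 9, t(3) = 3, t(4) = 1.
The sequence repeats with period 4.
(33 - 0) mod 4 = 1, so t(33) = t(1) = 7.

7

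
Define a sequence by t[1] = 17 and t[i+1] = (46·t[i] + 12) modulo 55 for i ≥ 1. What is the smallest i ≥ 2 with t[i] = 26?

8

Computing terms: t[1] = 17; t[2] = 24; t[3] = 16; t[4] = 33; t[5] = 45; t[6] = 47; t[7] = 29; t[8] = 26; t[9] = 53; t[10] = 30; t[11] = 17.
The sequence repeats with period 10.
The value 26 first appears (with i ≥ 2) at t[8].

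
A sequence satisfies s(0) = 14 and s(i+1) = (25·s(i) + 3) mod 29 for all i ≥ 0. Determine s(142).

12

Listing terms: s(0) = 14; s(1) = 5; s(2) = 12; s(3) = 13; s(4) = 9; s(5) = 25; s(6) = 19; s(7) = 14.
Since s(7) = s(0) = 14, the sequence is periodic with period 7.
(142 - 0) mod 7 = 2, so s(142) = s(2) = 12.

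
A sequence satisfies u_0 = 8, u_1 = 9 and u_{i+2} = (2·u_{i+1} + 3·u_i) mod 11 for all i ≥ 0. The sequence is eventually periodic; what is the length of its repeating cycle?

Listing terms: u_0 = 8; u_1 = 9; u_2 = 9; u_3 = 1; u_4 = 7; u_5 = 6; u_6 = 0; u_7 = 7; u_8 = 3; u_9 = 5; u_{10} = 8; u_{11} = 9.
Since (u_{10}, u_{11}) = (u_0, u_1) = (8, 9) (two consecutive terms determine the rest), the sequence is periodic with period 10.

10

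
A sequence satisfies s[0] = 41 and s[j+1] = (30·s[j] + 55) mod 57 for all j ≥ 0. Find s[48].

Computing terms: s[0] = 41; s[1] = 31; s[2] = 16; s[3] = 22; s[4] = 31.
Since s[4] = s[1] = 31, the sequence is eventually periodic: after a pre-period of length 1 it cycles with period 3.
For j ≥ 1, s[j] depends only on (j - 1) mod 3. (48 - 1) mod 3 = 2, so s[48] = s[3] = 22.

22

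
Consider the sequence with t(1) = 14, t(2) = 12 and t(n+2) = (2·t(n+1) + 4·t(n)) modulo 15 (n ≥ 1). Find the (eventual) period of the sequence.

t(1) = 14, t(2) = 12, t(3) = 5, t(4) = 13, t(5) = 1, t(6) = 9, t(7) = 7, t(8) = 5, t(9) = 8, t(10) = 6, t(11) = 14, t(12) = 7, t(13) = 10, t(14) = 3, t(15) = 1, t(16) = 14, t(17) = 2, t(18) = 0, t(19) = 8, t(20) = 1, t(21) = 4, t(22) = 12, t(23) = 10, t(24) = 8, t(25) = 11, t(26) = 9, t(27) = 2, t(28) = 10, t(29) = 13, t(30) = 6, t(31) = 4, t(32) = 2, t(33) = 5, t(34) = 3, t(35) = 11, t(36) = 4, t(37) = 7, t(38) = 0, t(39) = 13, t(40) = 11, t(41) = 14, t(42) = 12.
Since (t(41), t(42)) = (t(1), t(2)) = (14, 12) (two consecutive terms determine the rest), the sequence is periodic with period 40.

40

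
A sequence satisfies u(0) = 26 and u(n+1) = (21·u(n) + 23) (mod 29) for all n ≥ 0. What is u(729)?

We have u(0) = 26, u(1) = 18, u(2) = 24, u(3) = 5, u(4) = 12, u(5) = 14, u(6) = 27, u(7) = 10, u(8) = 1, u(9) = 15, u(10) = 19, u(11) = 16, u(12) = 11, u(13) = 22, u(14) = 21, u(15) = 0, u(16) = 23, u(17) = 13, u(18) = 6, u(19) = 4, u(20) = 20, u(21) = 8, u(22) = 17, u(23) = 3, u(24) = 28, u(25) = 2, u(26) = 7, u(27) = 25, u(28) = 26.
Since u(28) = u(0) = 26, the sequence is periodic with period 28.
(729 - 0) mod 28 = 1, so u(729) = u(1) = 18.

18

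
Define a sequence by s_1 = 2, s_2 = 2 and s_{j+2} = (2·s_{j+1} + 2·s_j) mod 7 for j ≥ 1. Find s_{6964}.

6

Computing terms: s_1 = 2,  s_2 = 2,  s_3 = 1,  s_4 = 6,  s_5 = 0,  s_6 = 5,  s_7 = 3,  s_8 = 2,  s_9 = 3,  s_{10} = 3,  s_{11} = 5,  s_{12} = 2,  s_{13} = 0,  s_{14} = 4,  s_{15} = 1,  s_{16} = 3,  s_{17} = 1,  s_{18} = 1,  s_{19} = 4,  s_{20} = 3,  s_{21} = 0,  s_{22} = 6,  s_{23} = 5,  s_{24} = 1,  s_{25} = 5,  s_{26} = 5,  s_{27} = 6,  s_{28} = 1,  s_{29} = 0,  s_{30} = 2,  s_{31} = 4,  s_{32} = 5,  s_{33} = 4,  s_{34} = 4,  s_{35} = 2,  s_{36} = 5,  s_{37} = 0,  s_{38} = 3,  s_{39} = 6,  s_{40} = 4,  s_{41} = 6,  s_{42} = 6,  s_{43} = 3,  s_{44} = 4,  s_{45} = 0,  s_{46} = 1,  s_{47} = 2,  s_{48} = 6,  s_{49} = 2,  s_{50} = 2.
The sequence repeats with period 48.
So s_{6964} = s_{1 + ((6964-1) mod 48)} = s_4 = 6.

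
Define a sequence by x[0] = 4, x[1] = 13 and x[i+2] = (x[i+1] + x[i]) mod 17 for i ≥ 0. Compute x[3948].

12

x[0] = 4,  x[1] = 13,  x[2] = 0,  x[3] = 13,  x[4] = 13,  x[5] = 9,  x[6] = 5,  x[7] = 14,  x[8] = 2,  x[9] = 16,  x[10] = 1,  x[11] = 0,  x[12] = 1,  x[13] = 1,  x[14] = 2,  x[15] = 3,  x[16] = 5,  x[17] = 8,  x[18] = 13,  x[19] = 4,  x[20] = 0,  x[21] = 4,  x[22] = 4,  x[23] = 8,  x[24] = 12,  x[25] = 3,  x[26] = 15,  x[27] = 1,  x[28] = 16,  x[29] = 0,  x[30] = 16,  x[31] = 16,  x[32] = 15,  x[33] = 14,  x[34] = 12,  x[35] = 9,  x[36] = 4,  x[37] = 13.
Since (x[36], x[37]) = (x[0], x[1]) = (4, 13) (two consecutive terms determine the rest), the sequence is periodic with period 36.
(3948 - 0) mod 36 = 24, so x[3948] = x[24] = 12.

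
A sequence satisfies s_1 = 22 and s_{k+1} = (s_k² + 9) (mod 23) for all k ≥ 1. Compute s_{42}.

Listing terms: s_1 = 22, s_2 = 10, s_3 = 17, s_4 = 22.
The sequence repeats with period 3.
So s_{42} = s_{1 + ((42-1) mod 3)} = s_3 = 17.

17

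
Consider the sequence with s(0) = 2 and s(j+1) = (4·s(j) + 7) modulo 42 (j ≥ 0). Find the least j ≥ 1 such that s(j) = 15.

1

Computing terms: s(0) = 2; s(1) = 15; s(2) = 25; s(3) = 23; s(4) = 15.
Since s(4) = s(1) = 15, the sequence is eventually periodic: after a pre-period of length 1 it cycles with period 3.
The value 15 first appears (with j ≥ 1) at s(1).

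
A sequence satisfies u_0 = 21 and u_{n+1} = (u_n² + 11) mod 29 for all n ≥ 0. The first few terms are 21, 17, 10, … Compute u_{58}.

4

u_0 = 21, u_1 = 17, u_2 = 10, u_3 = 24, u_4 = 7, u_5 = 2, u_6 = 15, u_7 = 4, u_8 = 27, u_9 = 15.
Since u_9 = u_6 = 15, the sequence is eventually periodic: after a pre-period of length 6 it cycles with period 3.
For n ≥ 6, u_n depends only on (n - 6) mod 3. (58 - 6) mod 3 = 1, so u_{58} = u_7 = 4.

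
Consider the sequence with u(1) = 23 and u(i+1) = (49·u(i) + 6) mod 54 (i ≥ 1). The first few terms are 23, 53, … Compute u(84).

u(1) = 23; u(2) = 53; u(3) = 11; u(4) = 5; u(5) = 35; u(6) = 47; u(7) = 41; u(8) = 17; u(9) = 29; u(10) = 23.
The sequence repeats with period 9.
(84 - 1) mod 9 = 2, so u(84) = u(3) = 11.

11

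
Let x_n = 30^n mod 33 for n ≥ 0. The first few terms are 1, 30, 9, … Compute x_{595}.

x_0 = 1, x_1 = 30, x_2 = 9, x_3 = 6, x_4 = 15, x_5 = 21, x_6 = 3, x_7 = 24, x_8 = 27, x_9 = 18, x_{10} = 12, x_{11} = 30.
Since x_{11} = x_1 = 30, the sequence is eventually periodic: after a pre-period of length 1 it cycles with period 10.
For n ≥ 1, x_n depends only on (n - 1) mod 10. (595 - 1) mod 10 = 4, so x_{595} = x_5 = 21.

21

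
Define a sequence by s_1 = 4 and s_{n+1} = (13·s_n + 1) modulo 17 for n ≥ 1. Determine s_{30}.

Computing terms: s_1 = 4, s_2 = 2, s_3 = 10, s_4 = 12, s_5 = 4.
Since s_5 = s_1 = 4, the sequence is periodic with period 4.
So s_{30} = s_{1 + ((30-1) mod 4)} = s_2 = 2.

2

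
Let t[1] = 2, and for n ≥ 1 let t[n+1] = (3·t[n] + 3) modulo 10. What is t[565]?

2

We have t[1] = 2, t[2] = 9, t[3] = 0, t[4] = 3, t[5] = 2.
Since t[5] = t[1] = 2, the sequence is periodic with period 4.
So t[565] = t[1 + ((565-1) mod 4)] = t[1] = 2.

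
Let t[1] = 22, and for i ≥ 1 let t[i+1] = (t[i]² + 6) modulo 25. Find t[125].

t[1] = 22, t[2] = 15, t[3] = 6, t[4] = 17, t[5] = 20, t[6] = 6.
Since t[6] = t[3] = 6, the sequence is eventually periodic: after a pre-period of length 2 it cycles with period 3.
For i ≥ 3, t[i] depends only on (i - 3) mod 3. (125 - 3) mod 3 = 2, so t[125] = t[5] = 20.

20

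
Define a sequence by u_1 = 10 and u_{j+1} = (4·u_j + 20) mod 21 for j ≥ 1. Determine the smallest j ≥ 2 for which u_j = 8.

We have u_1 = 10; u_2 = 18; u_3 = 8; u_4 = 10.
Since u_4 = u_1 = 10, the sequence is periodic with period 3.
The value 8 first appears (with j ≥ 2) at u_3.

3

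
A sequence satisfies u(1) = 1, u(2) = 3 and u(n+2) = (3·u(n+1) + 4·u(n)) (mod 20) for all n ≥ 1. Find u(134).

Computing terms: u(1) = 1, u(2) = 3, u(3) = 13, u(4) = 11, u(5) = 5, u(6) = 19, u(7) = 17, u(8) = 7, u(9) = 9, u(10) = 15, u(11) = 1, u(12) = 3.
The sequence repeats with period 10.
So u(134) = u(1 + ((134-1) mod 10)) = u(4) = 11.

11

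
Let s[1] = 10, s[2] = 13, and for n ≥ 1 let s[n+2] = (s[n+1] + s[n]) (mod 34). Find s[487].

Computing terms: s[1] = 10; s[2] = 13; s[3] = 23; s[4] = 2; s[5] = 25; s[6] = 27; s[7] = 18; s[8] = 11; s[9] = 29; s[10] = 6; s[11] = 1; s[12] = 7; s[13] = 8; s[14] = 15; s[15] = 23; s[16] = 4; s[17] = 27; s[18] = 31; s[19] = 24; s[20] = 21; s[21] = 11; s[22] = 32; s[23] = 9; s[24] = 7; s[25] = 16; s[26] = 23; s[27] = 5; s[28] = 28; s[29] = 33; s[30] = 27; s[31] = 26; s[32] = 19; s[33] = 11; s[34] = 30; s[35] = 7; s[36] = 3; s[37] = 10; s[38] = 13.
Since (s[37], s[38]) = (s[1], s[2]) = (10, 13) (two consecutive terms determine the rest), the sequence is periodic with period 36.
(487 - 1) mod 36 = 18, so s[487] = s[19] = 24.

24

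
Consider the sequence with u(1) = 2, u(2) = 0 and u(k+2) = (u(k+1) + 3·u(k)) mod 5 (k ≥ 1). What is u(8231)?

2

u(1) = 2; u(2) = 0; u(3) = 1; u(4) = 1; u(5) = 4; u(6) = 2; u(7) = 4; u(8) = 0; u(9) = 2; u(10) = 2; u(11) = 3; u(12) = 4; u(13) = 3; u(14) = 0; u(15) = 4; u(16) = 4; u(17) = 1; u(18) = 3; u(19) = 1; u(20) = 0; u(21) = 3; u(22) = 3; u(23) = 2; u(24) = 1; u(25) = 2; u(26) = 0.
Since (u(25), u(26)) = (u(1), u(2)) = (2, 0) (two consecutive terms determine the rest), the sequence is periodic with period 24.
So u(8231) = u(1 + ((8231-1) mod 24)) = u(23) = 2.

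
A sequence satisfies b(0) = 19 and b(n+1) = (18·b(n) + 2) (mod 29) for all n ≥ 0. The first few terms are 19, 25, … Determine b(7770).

We have b(0) = 19; b(1) = 25; b(2) = 17; b(3) = 18; b(4) = 7; b(5) = 12; b(6) = 15; b(7) = 11; b(8) = 26; b(9) = 6; b(10) = 23; b(11) = 10; b(12) = 8; b(13) = 1; b(14) = 20; b(15) = 14; b(16) = 22; b(17) = 21; b(18) = 3; b(19) = 27; b(20) = 24; b(21) = 28; b(22) = 13; b(23) = 4; b(24) = 16; b(25) = 0; b(26) = 2; b(27) = 9; b(28) = 19.
Since b(28) = b(0) = 19, the sequence is periodic with period 28.
So b(7770) = b(0 + ((7770-0) mod 28)) = b(14) = 20.

20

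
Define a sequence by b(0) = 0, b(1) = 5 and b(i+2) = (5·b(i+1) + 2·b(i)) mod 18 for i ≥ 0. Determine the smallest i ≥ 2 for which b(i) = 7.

2

Listing terms: b(0) = 0,  b(1) = 5,  b(2) = 7,  b(3) = 9,  b(4) = 5,  b(5) = 7.
Since (b(4), b(5)) = (b(1), b(2)) = (5, 7) (two consecutive terms determine the rest), the sequence is eventually periodic: after a pre-period of length 1 it cycles with period 3.
The value 7 first appears (with i ≥ 2) at b(2).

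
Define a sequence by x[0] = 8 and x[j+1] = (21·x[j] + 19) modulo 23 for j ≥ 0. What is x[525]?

Listing terms: x[0] = 8, x[1] = 3, x[2] = 13, x[3] = 16, x[4] = 10, x[5] = 22, x[6] = 21, x[7] = 0, x[8] = 19, x[9] = 4, x[10] = 11, x[11] = 20, x[12] = 2, x[13] = 15, x[14] = 12, x[15] = 18, x[16] = 6, x[17] = 7, x[18] = 5, x[19] = 9, x[20] = 1, x[21] = 17, x[22] = 8.
Since x[22] = x[0] = 8, the sequence is periodic with period 22.
So x[525] = x[0 + ((525-0) mod 22)] = x[19] = 9.

9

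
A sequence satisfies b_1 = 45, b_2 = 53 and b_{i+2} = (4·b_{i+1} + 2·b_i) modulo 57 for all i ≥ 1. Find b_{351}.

41

Listing terms: b_1 = 45, b_2 = 53, b_3 = 17, b_4 = 3, b_5 = 46, b_6 = 19, b_7 = 54, b_8 = 26, b_9 = 41, b_{10} = 45, b_{11} = 34, b_{12} = 55, b_{13} = 3, b_{14} = 8, b_{15} = 38, b_{16} = 54, b_{17} = 7, b_{18} = 22, b_{19} = 45, b_{20} = 53.
The sequence repeats with period 18.
So b_{351} = b_{1 + ((351-1) mod 18)} = b_9 = 41.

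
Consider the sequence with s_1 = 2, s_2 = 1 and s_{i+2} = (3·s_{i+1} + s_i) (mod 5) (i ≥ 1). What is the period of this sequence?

We have s_1 = 2; s_2 = 1; s_3 = 0; s_4 = 1; s_5 = 3; s_6 = 0; s_7 = 3; s_8 = 4; s_9 = 0; s_{10} = 4; s_{11} = 2; s_{12} = 0; s_{13} = 2; s_{14} = 1.
The sequence repeats with period 12.

12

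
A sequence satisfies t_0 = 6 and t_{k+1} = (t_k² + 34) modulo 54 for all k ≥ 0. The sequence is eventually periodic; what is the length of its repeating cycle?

We have t_0 = 6,  t_1 = 16,  t_2 = 20,  t_3 = 2,  t_4 = 38,  t_5 = 20.
Since t_5 = t_2 = 20, the sequence is eventually periodic: after a pre-period of length 2 it cycles with period 3.

3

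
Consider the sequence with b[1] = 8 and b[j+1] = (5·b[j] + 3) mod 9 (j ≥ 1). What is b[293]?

5

Computing terms: b[1] = 8,  b[2] = 7,  b[3] = 2,  b[4] = 4,  b[5] = 5,  b[6] = 1,  b[7] = 8.
Since b[7] = b[1] = 8, the sequence is periodic with period 6.
So b[293] = b[1 + ((293-1) mod 6)] = b[5] = 5.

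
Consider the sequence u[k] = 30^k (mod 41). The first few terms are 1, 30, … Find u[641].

We have u[0] = 1; u[1] = 30; u[2] = 39; u[3] = 22; u[4] = 4; u[5] = 38; u[6] = 33; u[7] = 6; u[8] = 16; u[9] = 29; u[10] = 9; u[11] = 24; u[12] = 23; u[13] = 34; u[14] = 36; u[15] = 14; u[16] = 10; u[17] = 13; u[18] = 21; u[19] = 15; u[20] = 40; u[21] = 11; u[22] = 2; u[23] = 19; u[24] = 37; u[25] = 3; u[26] = 8; u[27] = 35; u[28] = 25; u[29] = 12; u[30] = 32; u[31] = 17; u[32] = 18; u[33] = 7; u[34] = 5; u[35] = 27; u[36] = 31; u[37] = 28; u[38] = 20; u[39] = 26; u[40] = 1.
The sequence repeats with period 40.
(641 - 0) mod 40 = 1, so u[641] = u[1] = 30.

30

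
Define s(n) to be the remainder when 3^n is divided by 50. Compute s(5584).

31

Computing terms: s(1) = 3, s(2) = 9, s(3) = 27, s(4) = 31, s(5) = 43, s(6) = 29, s(7) = 37, s(8) = 11, s(9) = 33, s(10) = 49, s(11) = 47, s(12) = 41, s(13) = 23, s(14) = 19, s(15) = 7, s(16) = 21, s(17) = 13, s(18) = 39, s(19) = 17, s(20) = 1, s(21) = 3.
Since s(21) = s(1) = 3, the sequence is periodic with period 20.
(5584 - 1) mod 20 = 3, so s(5584) = s(4) = 31.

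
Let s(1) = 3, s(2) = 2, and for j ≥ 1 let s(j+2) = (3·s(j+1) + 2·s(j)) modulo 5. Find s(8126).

3

Listing terms: s(1) = 3; s(2) = 2; s(3) = 2; s(4) = 0; s(5) = 4; s(6) = 2; s(7) = 4; s(8) = 1; s(9) = 1; s(10) = 0; s(11) = 2; s(12) = 1; s(13) = 2; s(14) = 3; s(15) = 3; s(16) = 0; s(17) = 1; s(18) = 3; s(19) = 1; s(20) = 4; s(21) = 4; s(22) = 0; s(23) = 3; s(24) = 4; s(25) = 3; s(26) = 2.
The sequence repeats with period 24.
(8126 - 1) mod 24 = 13, so s(8126) = s(14) = 3.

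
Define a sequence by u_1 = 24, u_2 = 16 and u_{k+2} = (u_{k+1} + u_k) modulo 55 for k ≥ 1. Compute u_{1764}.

Listing terms: u_1 = 24,  u_2 = 16,  u_3 = 40,  u_4 = 1,  u_5 = 41,  u_6 = 42,  u_7 = 28,  u_8 = 15,  u_9 = 43,  u_{10} = 3,  u_{11} = 46,  u_{12} = 49,  u_{13} = 40,  u_{14} = 34,  u_{15} = 19,  u_{16} = 53,  u_{17} = 17,  u_{18} = 15,  u_{19} = 32,  u_{20} = 47,  u_{21} = 24,  u_{22} = 16.
The sequence repeats with period 20.
(1764 - 1) mod 20 = 3, so u_{1764} = u_4 = 1.

1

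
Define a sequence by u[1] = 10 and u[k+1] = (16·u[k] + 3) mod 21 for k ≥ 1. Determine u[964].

Listing terms: u[1] = 10; u[2] = 16; u[3] = 7; u[4] = 10.
The sequence repeats with period 3.
(964 - 1) mod 3 = 0, so u[964] = u[1] = 10.

10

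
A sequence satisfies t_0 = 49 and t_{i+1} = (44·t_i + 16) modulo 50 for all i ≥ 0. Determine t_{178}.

Listing terms: t_0 = 49, t_1 = 22, t_2 = 34, t_3 = 12, t_4 = 44, t_5 = 2, t_6 = 4, t_7 = 42, t_8 = 14, t_9 = 32, t_{10} = 24, t_{11} = 22.
Since t_{11} = t_1 = 22, the sequence is eventually periodic: after a pre-period of length 1 it cycles with period 10.
For i ≥ 1, t_i depends only on (i - 1) mod 10. (178 - 1) mod 10 = 7, so t_{178} = t_8 = 14.

14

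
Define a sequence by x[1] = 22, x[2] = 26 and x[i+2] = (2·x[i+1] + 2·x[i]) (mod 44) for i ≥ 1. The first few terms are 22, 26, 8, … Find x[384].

Listing terms: x[1] = 22,  x[2] = 26,  x[3] = 8,  x[4] = 24,  x[5] = 20,  x[6] = 0,  x[7] = 40,  x[8] = 36,  x[9] = 20,  x[10] = 24,  x[11] = 0,  x[12] = 4,  x[13] = 8,  x[14] = 24.
Since (x[13], x[14]) = (x[3], x[4]) = (8, 24) (two consecutive terms determine the rest), the sequence is eventually periodic: after a pre-period of length 2 it cycles with period 10.
For i ≥ 3, x[i] depends only on (i - 3) mod 10. (384 - 3) mod 10 = 1, so x[384] = x[4] = 24.

24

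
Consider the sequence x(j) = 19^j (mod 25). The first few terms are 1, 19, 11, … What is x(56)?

6

x(0) = 1; x(1) = 19; x(2) = 11; x(3) = 9; x(4) = 21; x(5) = 24; x(6) = 6; x(7) = 14; x(8) = 16; x(9) = 4; x(10) = 1.
Since x(10) = x(0) = 1, the sequence is periodic with period 10.
(56 - 0) mod 10 = 6, so x(56) = x(6) = 6.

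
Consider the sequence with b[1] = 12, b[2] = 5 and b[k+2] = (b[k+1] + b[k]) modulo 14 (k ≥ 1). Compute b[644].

We have b[1] = 12, b[2] = 5, b[3] = 3, b[4] = 8, b[5] = 11, b[6] = 5, b[7] = 2, b[8] = 7, b[9] = 9, b[10] = 2, b[11] = 11, b[12] = 13, b[13] = 10, b[14] = 9, b[15] = 5, b[16] = 0, b[17] = 5, b[18] = 5, b[19] = 10, b[20] = 1, b[21] = 11, b[22] = 12, b[23] = 9, b[24] = 7, b[25] = 2, b[26] = 9, b[27] = 11, b[28] = 6, b[29] = 3, b[30] = 9, b[31] = 12, b[32] = 7, b[33] = 5, b[34] = 12, b[35] = 3, b[36] = 1, b[37] = 4, b[38] = 5, b[39] = 9, b[40] = 0, b[41] = 9, b[42] = 9, b[43] = 4, b[44] = 13, b[45] = 3, b[46] = 2, b[47] = 5, b[48] = 7, b[49] = 12, b[50] = 5.
Since (b[49], b[50]) = (b[1], b[2]) = (12, 5) (two consecutive terms determine the rest), the sequence is periodic with period 48.
So b[644] = b[1 + ((644-1) mod 48)] = b[20] = 1.

1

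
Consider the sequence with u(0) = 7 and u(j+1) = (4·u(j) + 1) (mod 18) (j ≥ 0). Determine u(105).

Computing terms: u(0) = 7,  u(1) = 11,  u(2) = 9,  u(3) = 1,  u(4) = 5,  u(5) = 3,  u(6) = 13,  u(7) = 17,  u(8) = 15,  u(9) = 7.
The sequence repeats with period 9.
(105 - 0) mod 9 = 6, so u(105) = u(6) = 13.

13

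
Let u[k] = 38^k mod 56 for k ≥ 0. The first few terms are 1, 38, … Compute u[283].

24

u[0] = 1; u[1] = 38; u[2] = 44; u[3] = 48; u[4] = 32; u[5] = 40; u[6] = 8; u[7] = 24; u[8] = 16; u[9] = 48.
Since u[9] = u[3] = 48, the sequence is eventually periodic: after a pre-period of length 3 it cycles with period 6.
For k ≥ 3, u[k] depends only on (k - 3) mod 6. (283 - 3) mod 6 = 4, so u[283] = u[7] = 24.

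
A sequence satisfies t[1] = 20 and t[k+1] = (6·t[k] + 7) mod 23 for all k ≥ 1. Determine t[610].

Computing terms: t[1] = 20, t[2] = 12, t[3] = 10, t[4] = 21, t[5] = 18, t[6] = 0, t[7] = 7, t[8] = 3, t[9] = 2, t[10] = 19, t[11] = 6, t[12] = 20.
Since t[12] = t[1] = 20, the sequence is periodic with period 11.
(610 - 1) mod 11 = 4, so t[610] = t[5] = 18.

18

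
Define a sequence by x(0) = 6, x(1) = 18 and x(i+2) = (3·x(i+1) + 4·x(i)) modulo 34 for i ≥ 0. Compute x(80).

6

x(0) = 6, x(1) = 18, x(2) = 10, x(3) = 0, x(4) = 6, x(5) = 18.
The sequence repeats with period 4.
(80 - 0) mod 4 = 0, so x(80) = x(0) = 6.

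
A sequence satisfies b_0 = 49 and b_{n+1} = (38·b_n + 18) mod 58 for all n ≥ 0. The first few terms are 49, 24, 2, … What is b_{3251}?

36

Listing terms: b_0 = 49; b_1 = 24; b_2 = 2; b_3 = 36; b_4 = 52; b_5 = 22; b_6 = 42; b_7 = 48; b_8 = 44; b_9 = 8; b_{10} = 32; b_{11} = 16; b_{12} = 46; b_{13} = 26; b_{14} = 20; b_{15} = 24.
Since b_{15} = b_1 = 24, the sequence is eventually periodic: after a pre-period of length 1 it cycles with period 14.
For n ≥ 1, b_n depends only on (n - 1) mod 14. (3251 - 1) mod 14 = 2, so b_{3251} = b_3 = 36.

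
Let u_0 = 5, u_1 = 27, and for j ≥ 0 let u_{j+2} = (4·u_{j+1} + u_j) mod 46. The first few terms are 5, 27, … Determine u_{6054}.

We have u_0 = 5; u_1 = 27; u_2 = 21; u_3 = 19; u_4 = 5; u_5 = 39; u_6 = 23; u_7 = 39; u_8 = 41; u_9 = 19; u_{10} = 25; u_{11} = 27; u_{12} = 41; u_{13} = 7; u_{14} = 23; u_{15} = 7; u_{16} = 5; u_{17} = 27.
Since (u_{16}, u_{17}) = (u_0, u_1) = (5, 27) (two consecutive terms determine the rest), the sequence is periodic with period 16.
(6054 - 0) mod 16 = 6, so u_{6054} = u_6 = 23.

23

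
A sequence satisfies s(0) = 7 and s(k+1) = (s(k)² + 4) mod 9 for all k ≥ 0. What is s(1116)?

2

Listing terms: s(0) = 7, s(1) = 8, s(2) = 5, s(3) = 2, s(4) = 8.
Since s(4) = s(1) = 8, the sequence is eventually periodic: after a pre-period of length 1 it cycles with period 3.
For k ≥ 1, s(k) depends only on (k - 1) mod 3. (1116 - 1) mod 3 = 2, so s(1116) = s(3) = 2.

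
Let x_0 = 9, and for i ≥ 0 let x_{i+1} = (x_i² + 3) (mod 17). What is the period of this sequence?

We have x_0 = 9, x_1 = 16, x_2 = 4, x_3 = 2, x_4 = 7, x_5 = 1, x_6 = 4.
Since x_6 = x_2 = 4, the sequence is eventually periodic: after a pre-period of length 2 it cycles with period 4.

4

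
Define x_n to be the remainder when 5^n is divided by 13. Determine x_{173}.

x_1 = 5; x_2 = 12; x_3 = 8; x_4 = 1; x_5 = 5.
Since x_5 = x_1 = 5, the sequence is periodic with period 4.
So x_{173} = x_{1 + ((173-1) mod 4)} = x_1 = 5.

5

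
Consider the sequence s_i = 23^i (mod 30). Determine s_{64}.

Listing terms: s_1 = 23; s_2 = 19; s_3 = 17; s_4 = 1; s_5 = 23.
Since s_5 = s_1 = 23, the sequence is periodic with period 4.
So s_{64} = s_{1 + ((64-1) mod 4)} = s_4 = 1.

1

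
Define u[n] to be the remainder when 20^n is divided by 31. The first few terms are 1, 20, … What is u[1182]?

Listing terms: u[0] = 1; u[1] = 20; u[2] = 28; u[3] = 2; u[4] = 9; u[5] = 25; u[6] = 4; u[7] = 18; u[8] = 19; u[9] = 8; u[10] = 5; u[11] = 7; u[12] = 16; u[13] = 10; u[14] = 14; u[15] = 1.
Since u[15] = u[0] = 1, the sequence is periodic with period 15.
So u[1182] = u[0 + ((1182-0) mod 15)] = u[12] = 16.

16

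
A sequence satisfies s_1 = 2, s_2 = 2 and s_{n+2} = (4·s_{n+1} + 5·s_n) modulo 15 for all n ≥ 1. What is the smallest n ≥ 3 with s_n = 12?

6

Computing terms: s_1 = 2; s_2 = 2; s_3 = 3; s_4 = 7; s_5 = 13; s_6 = 12; s_7 = 8; s_8 = 2; s_9 = 3.
Since (s_8, s_9) = (s_2, s_3) = (2, 3) (two consecutive terms determine the rest), the sequence is eventually periodic: after a pre-period of length 1 it cycles with period 6.
The value 12 first appears (with n ≥ 3) at s_6.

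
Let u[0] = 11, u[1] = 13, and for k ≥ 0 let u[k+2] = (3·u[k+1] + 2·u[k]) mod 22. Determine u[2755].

19

Computing terms: u[0] = 11, u[1] = 13, u[2] = 17, u[3] = 11, u[4] = 1, u[5] = 3, u[6] = 11, u[7] = 17, u[8] = 7, u[9] = 11, u[10] = 3, u[11] = 9, u[12] = 11, u[13] = 7, u[14] = 21, u[15] = 11, u[16] = 9, u[17] = 5, u[18] = 11, u[19] = 21, u[20] = 19, u[21] = 11, u[22] = 5, u[23] = 15, u[24] = 11, u[25] = 19, u[26] = 13, u[27] = 11, u[28] = 15, u[29] = 1, u[30] = 11, u[31] = 13.
The sequence repeats with period 30.
(2755 - 0) mod 30 = 25, so u[2755] = u[25] = 19.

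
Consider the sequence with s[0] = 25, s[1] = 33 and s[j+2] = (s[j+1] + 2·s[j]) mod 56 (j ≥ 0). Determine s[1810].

Listing terms: s[0] = 25, s[1] = 33, s[2] = 27, s[3] = 37, s[4] = 35, s[5] = 53, s[6] = 11, s[7] = 5, s[8] = 27, s[9] = 37.
Since (s[8], s[9]) = (s[2], s[3]) = (27, 37) (two consecutive terms determine the rest), the sequence is eventually periodic: after a pre-period of length 2 it cycles with period 6.
For j ≥ 2, s[j] depends only on (j - 2) mod 6. (1810 - 2) mod 6 = 2, so s[1810] = s[4] = 35.

35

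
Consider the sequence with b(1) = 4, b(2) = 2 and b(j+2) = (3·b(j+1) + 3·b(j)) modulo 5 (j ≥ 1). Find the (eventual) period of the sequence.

Computing terms: b(1) = 4; b(2) = 2; b(3) = 3; b(4) = 0; b(5) = 4; b(6) = 2.
The sequence repeats with period 4.

4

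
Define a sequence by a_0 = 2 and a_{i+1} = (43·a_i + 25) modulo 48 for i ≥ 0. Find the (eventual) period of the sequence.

24

Listing terms: a_0 = 2,  a_1 = 15,  a_2 = 46,  a_3 = 35,  a_4 = 42,  a_5 = 7,  a_6 = 38,  a_7 = 27,  a_8 = 34,  a_9 = 47,  a_{10} = 30,  a_{11} = 19,  a_{12} = 26,  a_{13} = 39,  a_{14} = 22,  a_{15} = 11,  a_{16} = 18,  a_{17} = 31,  a_{18} = 14,  a_{19} = 3,  a_{20} = 10,  a_{21} = 23,  a_{22} = 6,  a_{23} = 43,  a_{24} = 2.
Since a_{24} = a_0 = 2, the sequence is periodic with period 24.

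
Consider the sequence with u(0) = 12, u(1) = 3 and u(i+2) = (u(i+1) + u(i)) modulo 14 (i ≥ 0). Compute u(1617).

10

We have u(0) = 12,  u(1) = 3,  u(2) = 1,  u(3) = 4,  u(4) = 5,  u(5) = 9,  u(6) = 0,  u(7) = 9,  u(8) = 9,  u(9) = 4,  u(10) = 13,  u(11) = 3,  u(12) = 2,  u(13) = 5,  u(14) = 7,  u(15) = 12,  u(16) = 5,  u(17) = 3,  u(18) = 8,  u(19) = 11,  u(20) = 5,  u(21) = 2,  u(22) = 7,  u(23) = 9,  u(24) = 2,  u(25) = 11,  u(26) = 13,  u(27) = 10,  u(28) = 9,  u(29) = 5,  u(30) = 0,  u(31) = 5,  u(32) = 5,  u(33) = 10,  u(34) = 1,  u(35) = 11,  u(36) = 12,  u(37) = 9,  u(38) = 7,  u(39) = 2,  u(40) = 9,  u(41) = 11,  u(42) = 6,  u(43) = 3,  u(44) = 9,  u(45) = 12,  u(46) = 7,  u(47) = 5,  u(48) = 12,  u(49) = 3.
The sequence repeats with period 48.
(1617 - 0) mod 48 = 33, so u(1617) = u(33) = 10.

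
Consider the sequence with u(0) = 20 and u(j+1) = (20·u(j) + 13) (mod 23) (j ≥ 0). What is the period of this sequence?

We have u(0) = 20,  u(1) = 22,  u(2) = 16,  u(3) = 11,  u(4) = 3,  u(5) = 4,  u(6) = 1,  u(7) = 10,  u(8) = 6,  u(9) = 18,  u(10) = 5,  u(11) = 21,  u(12) = 19,  u(13) = 2,  u(14) = 7,  u(15) = 15,  u(16) = 14,  u(17) = 17,  u(18) = 8,  u(19) = 12,  u(20) = 0,  u(21) = 13,  u(22) = 20.
Since u(22) = u(0) = 20, the sequence is periodic with period 22.

22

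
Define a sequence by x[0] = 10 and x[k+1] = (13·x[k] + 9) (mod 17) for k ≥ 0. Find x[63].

4

x[0] = 10; x[1] = 3; x[2] = 14; x[3] = 4; x[4] = 10.
Since x[4] = x[0] = 10, the sequence is periodic with period 4.
So x[63] = x[0 + ((63-0) mod 4)] = x[3] = 4.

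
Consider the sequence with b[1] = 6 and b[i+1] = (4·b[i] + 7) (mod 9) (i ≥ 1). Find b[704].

4

Listing terms: b[1] = 6; b[2] = 4; b[3] = 5; b[4] = 0; b[5] = 7; b[6] = 8; b[7] = 3; b[8] = 1; b[9] = 2; b[10] = 6.
Since b[10] = b[1] = 6, the sequence is periodic with period 9.
(704 - 1) mod 9 = 1, so b[704] = b[2] = 4.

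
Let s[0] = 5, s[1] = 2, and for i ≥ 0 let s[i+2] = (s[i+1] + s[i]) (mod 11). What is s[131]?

2

Computing terms: s[0] = 5; s[1] = 2; s[2] = 7; s[3] = 9; s[4] = 5; s[5] = 3; s[6] = 8; s[7] = 0; s[8] = 8; s[9] = 8; s[10] = 5; s[11] = 2.
Since (s[10], s[11]) = (s[0], s[1]) = (5, 2) (two consecutive terms determine the rest), the sequence is periodic with period 10.
(131 - 0) mod 10 = 1, so s[131] = s[1] = 2.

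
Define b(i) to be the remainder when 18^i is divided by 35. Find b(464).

b(1) = 18,  b(2) = 9,  b(3) = 22,  b(4) = 11,  b(5) = 23,  b(6) = 29,  b(7) = 32,  b(8) = 16,  b(9) = 8,  b(10) = 4,  b(11) = 2,  b(12) = 1,  b(13) = 18.
Since b(13) = b(1) = 18, the sequence is periodic with period 12.
So b(464) = b(1 + ((464-1) mod 12)) = b(8) = 16.

16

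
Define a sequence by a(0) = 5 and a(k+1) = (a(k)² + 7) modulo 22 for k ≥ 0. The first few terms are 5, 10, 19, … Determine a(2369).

8

Computing terms: a(0) = 5,  a(1) = 10,  a(2) = 19,  a(3) = 16,  a(4) = 21,  a(5) = 8,  a(6) = 5.
Since a(6) = a(0) = 5, the sequence is periodic with period 6.
(2369 - 0) mod 6 = 5, so a(2369) = a(5) = 8.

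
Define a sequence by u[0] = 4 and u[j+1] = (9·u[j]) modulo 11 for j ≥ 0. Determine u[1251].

3

Listing terms: u[0] = 4,  u[1] = 3,  u[2] = 5,  u[3] = 1,  u[4] = 9,  u[5] = 4.
Since u[5] = u[0] = 4, the sequence is periodic with period 5.
(1251 - 0) mod 5 = 1, so u[1251] = u[1] = 3.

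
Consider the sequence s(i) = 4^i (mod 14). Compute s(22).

4

s(1) = 4,  s(2) = 2,  s(3) = 8,  s(4) = 4.
Since s(4) = s(1) = 4, the sequence is periodic with period 3.
(22 - 1) mod 3 = 0, so s(22) = s(1) = 4.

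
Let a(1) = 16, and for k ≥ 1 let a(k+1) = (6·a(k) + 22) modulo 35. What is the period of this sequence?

Listing terms: a(1) = 16; a(2) = 13; a(3) = 30; a(4) = 27; a(5) = 9; a(6) = 6; a(7) = 23; a(8) = 20; a(9) = 2; a(10) = 34; a(11) = 16.
The sequence repeats with period 10.

10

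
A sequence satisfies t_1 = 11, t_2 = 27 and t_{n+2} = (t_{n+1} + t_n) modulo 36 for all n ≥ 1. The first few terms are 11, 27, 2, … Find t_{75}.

2

t_1 = 11, t_2 = 27, t_3 = 2, t_4 = 29, t_5 = 31, t_6 = 24, t_7 = 19, t_8 = 7, t_9 = 26, t_{10} = 33, t_{11} = 23, t_{12} = 20, t_{13} = 7, t_{14} = 27, t_{15} = 34, t_{16} = 25, t_{17} = 23, t_{18} = 12, t_{19} = 35, t_{20} = 11, t_{21} = 10, t_{22} = 21, t_{23} = 31, t_{24} = 16, t_{25} = 11, t_{26} = 27.
Since (t_{25}, t_{26}) = (t_1, t_2) = (11, 27) (two consecutive terms determine the rest), the sequence is periodic with period 24.
(75 - 1) mod 24 = 2, so t_{75} = t_3 = 2.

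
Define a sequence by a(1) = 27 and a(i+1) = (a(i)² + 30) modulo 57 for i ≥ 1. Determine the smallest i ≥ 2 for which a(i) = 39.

5

We have a(1) = 27, a(2) = 18, a(3) = 12, a(4) = 3, a(5) = 39, a(6) = 12.
Since a(6) = a(3) = 12, the sequence is eventually periodic: after a pre-period of length 2 it cycles with period 3.
The value 39 first appears (with i ≥ 2) at a(5).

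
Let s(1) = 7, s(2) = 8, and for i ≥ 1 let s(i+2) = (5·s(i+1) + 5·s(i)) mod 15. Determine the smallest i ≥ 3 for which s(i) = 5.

We have s(1) = 7, s(2) = 8, s(3) = 0, s(4) = 10, s(5) = 5, s(6) = 0, s(7) = 10.
Since (s(6), s(7)) = (s(3), s(4)) = (0, 10) (two consecutive terms determine the rest), the sequence is eventually periodic: after a pre-period of length 2 it cycles with period 3.
The value 5 first appears (with i ≥ 3) at s(5).

5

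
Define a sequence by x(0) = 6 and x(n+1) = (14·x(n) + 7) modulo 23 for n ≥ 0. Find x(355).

1

Computing terms: x(0) = 6,  x(1) = 22,  x(2) = 16,  x(3) = 1,  x(4) = 21,  x(5) = 2,  x(6) = 12,  x(7) = 14,  x(8) = 19,  x(9) = 20,  x(10) = 11,  x(11) = 0,  x(12) = 7,  x(13) = 13,  x(14) = 5,  x(15) = 8,  x(16) = 4,  x(17) = 17,  x(18) = 15,  x(19) = 10,  x(20) = 9,  x(21) = 18,  x(22) = 6.
The sequence repeats with period 22.
So x(355) = x(0 + ((355-0) mod 22)) = x(3) = 1.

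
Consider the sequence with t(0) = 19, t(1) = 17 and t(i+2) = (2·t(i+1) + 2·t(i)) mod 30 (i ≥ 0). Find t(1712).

t(0) = 19,  t(1) = 17,  t(2) = 12,  t(3) = 28,  t(4) = 20,  t(5) = 6,  t(6) = 22,  t(7) = 26,  t(8) = 6,  t(9) = 4,  t(10) = 20,  t(11) = 18,  t(12) = 16,  t(13) = 8,  t(14) = 18,  t(15) = 22,  t(16) = 20,  t(17) = 24,  t(18) = 28,  t(19) = 14,  t(20) = 24,  t(21) = 16,  t(22) = 20,  t(23) = 12,  t(24) = 4,  t(25) = 2,  t(26) = 12,  t(27) = 28.
Since (t(26), t(27)) = (t(2), t(3)) = (12, 28) (two consecutive terms determine the rest), the sequence is eventually periodic: after a pre-period of length 2 it cycles with period 24.
For i ≥ 2, t(i) depends only on (i - 2) mod 24. (1712 - 2) mod 24 = 6, so t(1712) = t(8) = 6.

6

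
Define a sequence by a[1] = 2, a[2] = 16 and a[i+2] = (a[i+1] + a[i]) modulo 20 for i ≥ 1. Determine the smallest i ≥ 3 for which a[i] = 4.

Listing terms: a[1] = 2; a[2] = 16; a[3] = 18; a[4] = 14; a[5] = 12; a[6] = 6; a[7] = 18; a[8] = 4; a[9] = 2; a[10] = 6; a[11] = 8; a[12] = 14; a[13] = 2; a[14] = 16.
Since (a[13], a[14]) = (a[1], a[2]) = (2, 16) (two consecutive terms determine the rest), the sequence is periodic with period 12.
The value 4 first appears (with i ≥ 3) at a[8].

8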